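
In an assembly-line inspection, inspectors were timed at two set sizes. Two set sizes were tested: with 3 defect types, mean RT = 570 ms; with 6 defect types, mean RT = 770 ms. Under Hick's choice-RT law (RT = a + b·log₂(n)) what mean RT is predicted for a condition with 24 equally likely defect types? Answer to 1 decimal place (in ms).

Fit slope and intercept:
  b = (770 − 570) / (log₂ 6 − log₂ 3) = 200 / (2.5850 − 1.5850) = 200.000 ms/bit
  a = 570 − 200.000 × 1.5850 = 253.007 ms
Then RT(24) = 253.007 + 200.000 × log₂ 24 = 253.007 + 200.000 × 4.5850 ≈ 1170.000 ms.

1170.0 ms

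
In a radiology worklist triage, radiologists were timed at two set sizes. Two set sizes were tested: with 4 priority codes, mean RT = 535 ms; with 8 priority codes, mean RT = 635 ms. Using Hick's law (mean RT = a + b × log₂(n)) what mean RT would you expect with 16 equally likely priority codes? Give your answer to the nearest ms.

Solve the two-equation system in a and b:
  b = (635 − 535) / (log₂ 8 − log₂ 4) = 100 / (3 − 2) = 100 ms/bit
  a = 535 − 100 × 2 = 335 ms
Then RT(16) = 335 + 100 × log₂ 16 = 335 + 100 × 4 ≈ 735.000 ms.

735 ms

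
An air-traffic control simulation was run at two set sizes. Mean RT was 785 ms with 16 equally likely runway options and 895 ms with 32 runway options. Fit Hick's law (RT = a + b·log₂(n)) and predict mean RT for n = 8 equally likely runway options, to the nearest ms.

Solve the two-equation system in a and b:
  b = (895 − 785) / (log₂ 32 − log₂ 16) = 110 / (5 − 4) = 110 ms/bit
  a = 785 − 110 × 4 = 345 ms
Then RT(8) = 345 + 110 × log₂ 8 = 345 + 110 × 3 ≈ 675.000 ms.

675 ms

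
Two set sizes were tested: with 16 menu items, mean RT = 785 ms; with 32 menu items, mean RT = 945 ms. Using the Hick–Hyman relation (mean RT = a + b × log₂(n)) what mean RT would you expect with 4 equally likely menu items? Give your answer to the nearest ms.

465 ms

With log₂ n on the abscissa the relation is linear; from the two conditions:
  b = (945 − 785) / (log₂ 32 − log₂ 16) = 160 / (5 − 4) = 160 ms/bit
  a = 785 − 160 × 4 = 145 ms
Then RT(4) = 145 + 160 × log₂ 4 = 145 + 160 × 2 ≈ 465.000 ms.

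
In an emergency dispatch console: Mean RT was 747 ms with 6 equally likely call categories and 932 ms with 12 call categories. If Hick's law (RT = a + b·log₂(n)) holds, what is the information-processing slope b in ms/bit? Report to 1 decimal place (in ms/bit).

185.0 ms/bit

Slope: b = (932 − 747) / (log₂ 12 − log₂ 6) = 185/1.0000 = 185.000 ms/bit.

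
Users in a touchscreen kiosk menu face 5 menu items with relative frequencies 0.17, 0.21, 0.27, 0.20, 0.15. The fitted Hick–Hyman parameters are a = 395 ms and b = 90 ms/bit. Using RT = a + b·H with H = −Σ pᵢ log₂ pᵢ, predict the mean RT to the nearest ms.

Entropy contributions −pᵢ log₂ pᵢ: 0.4346, 0.4728, 0.5100, 0.4644, 0.4105; sum H = 2.2924 bits.
RT = a + bH = 395 + 90·2.2924 = 601.31 ms.

601 ms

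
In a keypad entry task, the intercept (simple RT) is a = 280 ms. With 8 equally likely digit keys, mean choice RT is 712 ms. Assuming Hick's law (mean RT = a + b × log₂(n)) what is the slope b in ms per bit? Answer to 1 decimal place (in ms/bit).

144.0 ms/bit

8 alternatives carry log₂ 8 = 3 bits; the choice cost is 712 − 280 = 432 ms, so b = 432/3 = 144.000 ms/bit.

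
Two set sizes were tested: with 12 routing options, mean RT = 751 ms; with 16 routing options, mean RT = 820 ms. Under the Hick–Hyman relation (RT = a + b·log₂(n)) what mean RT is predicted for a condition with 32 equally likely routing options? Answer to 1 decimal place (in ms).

Solve the two-equation system in a and b:
  b = (820 − 751) / (log₂ 16 − log₂ 12) = 69 / (4 − 3.5850) = 166.250 ms/bit
  a = 751 − 166.250 × 3.5850 = 155.000 ms
Then RT(32) = 155.000 + 166.250 × log₂ 32 = 155.000 + 166.250 × 5 ≈ 986.250 ms.

986.3 ms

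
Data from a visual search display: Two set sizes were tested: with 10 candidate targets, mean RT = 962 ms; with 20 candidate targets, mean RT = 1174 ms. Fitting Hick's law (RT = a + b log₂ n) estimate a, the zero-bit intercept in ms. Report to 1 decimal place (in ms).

Slope: b = (1174 − 962) / (log₂ 20 − log₂ 10) = 212/1.0000 = 212.000 ms/bit.
Intercept: a = 962 − 212.000·log₂(10) = 257.751 ms.

257.8 ms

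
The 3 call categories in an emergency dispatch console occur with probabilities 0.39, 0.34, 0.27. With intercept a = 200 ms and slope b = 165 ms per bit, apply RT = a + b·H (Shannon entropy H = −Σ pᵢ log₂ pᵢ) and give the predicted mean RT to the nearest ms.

H = 0.39·log₂(1/0.39) + 0.34·log₂(1/0.34) + 0.27·log₂(1/0.27) = 1.5690 bits.
RT = 200 + 165 × 1.5690 = 458.88 ms.

459 ms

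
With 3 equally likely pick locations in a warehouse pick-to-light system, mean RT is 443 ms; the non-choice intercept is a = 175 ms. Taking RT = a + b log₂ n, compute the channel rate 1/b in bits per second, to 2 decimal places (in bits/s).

b = (443 − 175)/log₂ 3 = 268/1.5850 = 169.089 ms per bit = 0.16909 s/bit; the reciprocal is 5.914 bits/s.

5.91 bits/s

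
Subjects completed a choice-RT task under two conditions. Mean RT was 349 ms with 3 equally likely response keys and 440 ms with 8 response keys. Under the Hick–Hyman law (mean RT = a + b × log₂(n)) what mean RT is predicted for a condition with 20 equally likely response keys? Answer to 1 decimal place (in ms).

With log₂ n on the abscissa the relation is linear; from the two conditions:
  b = (440 − 349) / (log₂ 8 − log₂ 3) = 91 / (3 − 1.5850) = 64.309 ms/bit
  a = 349 − 64.309 × 1.5850 = 247.072 ms
Then RT(20) = 247.072 + 64.309 × log₂ 20 = 247.072 + 64.309 × 4.3219 ≈ 525.012 ms.

525.0 ms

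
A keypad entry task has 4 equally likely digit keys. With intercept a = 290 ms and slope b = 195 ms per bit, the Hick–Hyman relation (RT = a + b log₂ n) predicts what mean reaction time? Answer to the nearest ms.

log₂(4) = 2 bits, so RT = 290 + 195 × 2 ≈ 680.000 ms.

680 ms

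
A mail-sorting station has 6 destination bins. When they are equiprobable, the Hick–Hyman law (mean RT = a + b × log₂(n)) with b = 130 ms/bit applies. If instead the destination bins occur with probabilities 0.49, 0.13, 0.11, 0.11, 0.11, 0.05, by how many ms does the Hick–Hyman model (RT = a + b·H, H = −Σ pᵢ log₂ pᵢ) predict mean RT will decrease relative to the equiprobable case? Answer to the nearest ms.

56 ms

Equiprobable entropy H₀ = log₂ 6 = 2.5850 bits.
Skewed entropy H = −Σ pᵢ log₂ pᵢ = 2.1539 bits.
ΔRT = b·(H₀ − H) = 130 × 0.4311 = 56.04 ms.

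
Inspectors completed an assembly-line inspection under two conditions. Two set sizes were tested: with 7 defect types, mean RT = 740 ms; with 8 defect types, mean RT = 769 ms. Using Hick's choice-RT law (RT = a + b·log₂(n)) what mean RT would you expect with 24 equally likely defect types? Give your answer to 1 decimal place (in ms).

1007.6 ms

Fit slope and intercept:
  b = (769 − 740) / (log₂ 8 − log₂ 7) = 29 / (3 − 2.8074) = 150.536 ms/bit
  a = 740 − 150.536 × 2.8074 = 317.392 ms
Then RT(24) = 317.392 + 150.536 × log₂ 24 = 317.392 + 150.536 × 4.5850 ≈ 1007.594 ms.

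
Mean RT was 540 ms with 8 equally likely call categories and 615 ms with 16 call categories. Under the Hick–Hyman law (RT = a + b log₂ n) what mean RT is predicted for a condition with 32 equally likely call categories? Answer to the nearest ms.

690 ms

With log₂ n on the abscissa the relation is linear; from the two conditions:
  b = (615 − 540) / (log₂ 16 − log₂ 8) = 75 / (4 − 3) = 75 ms/bit
  a = 540 − 75 × 3 = 315 ms
Then RT(32) = 315 + 75 × log₂ 32 = 315 + 75 × 5 ≈ 690.000 ms.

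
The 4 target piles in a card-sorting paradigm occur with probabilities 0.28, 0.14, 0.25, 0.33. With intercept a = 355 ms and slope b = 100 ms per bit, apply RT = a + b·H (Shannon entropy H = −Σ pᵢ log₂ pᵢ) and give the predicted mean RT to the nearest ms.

H = 0.28·log₂(1/0.28) + 0.14·log₂(1/0.14) + 0.25·log₂(1/0.25) + 0.33·log₂(1/0.33) = 1.9392 bits.
RT = 355 + 100 × 1.9392 = 548.92 ms.

549 ms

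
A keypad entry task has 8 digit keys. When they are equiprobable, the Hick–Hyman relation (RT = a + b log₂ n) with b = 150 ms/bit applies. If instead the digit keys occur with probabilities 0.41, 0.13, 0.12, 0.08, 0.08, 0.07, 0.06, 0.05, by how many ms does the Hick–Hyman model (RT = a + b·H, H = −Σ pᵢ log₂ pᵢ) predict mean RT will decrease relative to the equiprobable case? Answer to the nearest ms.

62 ms

Equiprobable entropy H₀ = log₂ 8 = 3.0000 bits.
Skewed entropy H = −Σ pᵢ log₂ pᵢ = 2.5883 bits.
ΔRT = b·(H₀ − H) = 150 × 0.4117 = 61.76 ms.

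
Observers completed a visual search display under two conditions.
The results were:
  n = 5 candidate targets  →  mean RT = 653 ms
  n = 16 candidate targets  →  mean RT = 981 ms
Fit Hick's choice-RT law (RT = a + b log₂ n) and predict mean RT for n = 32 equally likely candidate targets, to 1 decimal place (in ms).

1176.5 ms

With log₂ n on the abscissa the relation is linear; from the two conditions:
  b = (981 − 653) / (log₂ 16 − log₂ 5) = 328 / (4 − 2.3219) = 195.462 ms/bit
  a = 653 − 195.462 × 2.3219 = 199.150 ms
Then RT(32) = 199.150 + 195.462 × log₂ 32 = 199.150 + 195.462 × 5 ≈ 1176.462 ms.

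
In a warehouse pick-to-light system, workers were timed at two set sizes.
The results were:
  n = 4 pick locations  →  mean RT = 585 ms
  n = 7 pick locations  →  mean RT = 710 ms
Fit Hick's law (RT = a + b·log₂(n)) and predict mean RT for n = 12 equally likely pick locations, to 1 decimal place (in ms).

With log₂ n on the abscissa the relation is linear; from the two conditions:
  b = (710 − 585) / (log₂ 7 − log₂ 4) = 125 / (2.8074 − 2) = 154.827 ms/bit
  a = 585 − 154.827 × 2 = 275.347 ms
Then RT(12) = 275.347 + 154.827 × log₂ 12 = 275.347 + 154.827 × 3.5850 ≈ 830.394 ms.

830.4 ms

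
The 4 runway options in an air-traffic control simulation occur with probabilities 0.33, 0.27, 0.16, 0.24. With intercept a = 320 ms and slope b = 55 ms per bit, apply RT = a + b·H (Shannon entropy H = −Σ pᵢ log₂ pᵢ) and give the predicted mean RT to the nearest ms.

Entropy contributions −pᵢ log₂ pᵢ: 0.5278, 0.5100, 0.4230, 0.4941; sum H = 1.9550 bits.
RT = a + bH = 320 + 55·1.9550 = 427.52 ms.

428 ms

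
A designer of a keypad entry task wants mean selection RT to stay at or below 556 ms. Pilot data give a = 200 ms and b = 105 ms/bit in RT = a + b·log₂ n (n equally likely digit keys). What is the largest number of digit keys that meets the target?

10

105·log₂ n ≤ 556 − 200 = 356, giving log₂ n ≤ 3.3905 and n ≤ 10.487. The largest whole number is 10.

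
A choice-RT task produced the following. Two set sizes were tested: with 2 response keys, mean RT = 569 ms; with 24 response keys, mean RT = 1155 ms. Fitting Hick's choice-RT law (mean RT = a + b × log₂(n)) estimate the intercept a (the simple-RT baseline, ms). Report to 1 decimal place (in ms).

405.5 ms

Slope: b = (1155 − 569) / (log₂ 24 − log₂ 2) = 586/3.5850 = 163.461 ms/bit.
Intercept: a = 569 − 163.461·log₂(2) = 405.539 ms.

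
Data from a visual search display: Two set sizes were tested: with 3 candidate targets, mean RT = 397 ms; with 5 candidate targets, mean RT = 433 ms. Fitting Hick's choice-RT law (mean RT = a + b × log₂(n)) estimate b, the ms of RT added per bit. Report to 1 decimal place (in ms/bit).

Slope: b = (433 − 397) / (log₂ 5 − log₂ 3) = 36/0.7370 = 48.849 ms/bit.

48.8 ms/bit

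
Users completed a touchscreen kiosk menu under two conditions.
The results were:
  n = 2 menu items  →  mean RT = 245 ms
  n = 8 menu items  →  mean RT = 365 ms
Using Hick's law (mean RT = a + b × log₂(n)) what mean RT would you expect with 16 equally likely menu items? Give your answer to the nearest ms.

425 ms

RT is linear in log₂ n, so two points fix the line:
  b = (365 − 245) / (log₂ 8 − log₂ 2) = 120 / (3 − 1) = 60 ms/bit
  a = 245 − 60 × 1 = 185 ms
Then RT(16) = 185 + 60 × log₂ 16 = 185 + 60 × 4 ≈ 425.000 ms.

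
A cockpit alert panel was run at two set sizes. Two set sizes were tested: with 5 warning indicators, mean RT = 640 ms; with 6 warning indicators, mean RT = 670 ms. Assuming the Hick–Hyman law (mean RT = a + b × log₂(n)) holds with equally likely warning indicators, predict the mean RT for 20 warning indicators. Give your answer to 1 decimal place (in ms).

868.1 ms

RT is linear in log₂ n, so two points fix the line:
  b = (670 − 640) / (log₂ 6 − log₂ 5) = 30 / (2.5850 − 2.3219) = 114.054 ms/bit
  a = 640 − 114.054 × 2.3219 = 375.176 ms
Then RT(20) = 375.176 + 114.054 × log₂ 20 = 375.176 + 114.054 × 4.3219 ≈ 868.107 ms.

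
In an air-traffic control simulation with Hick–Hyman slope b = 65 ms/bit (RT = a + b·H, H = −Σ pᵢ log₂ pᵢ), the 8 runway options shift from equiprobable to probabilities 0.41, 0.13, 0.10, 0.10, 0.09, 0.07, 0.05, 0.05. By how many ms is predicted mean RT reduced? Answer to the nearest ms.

Equiprobable entropy H₀ = log₂ 8 = 3.0000 bits.
Skewed entropy H = −Σ pᵢ log₂ pᵢ = 2.5878 bits.
ΔRT = b·(H₀ − H) = 65 × 0.4122 = 26.79 ms.

27 ms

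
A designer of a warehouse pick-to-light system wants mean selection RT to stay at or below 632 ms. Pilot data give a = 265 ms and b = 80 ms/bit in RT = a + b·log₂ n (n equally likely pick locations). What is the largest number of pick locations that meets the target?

Set 265 + 80·log₂ n ≤ 632 → log₂ n ≤ (632 − 265)/80 = 4.5875.
So n ≤ 2^4.5875 = 24.042; the largest integer n is 24.

24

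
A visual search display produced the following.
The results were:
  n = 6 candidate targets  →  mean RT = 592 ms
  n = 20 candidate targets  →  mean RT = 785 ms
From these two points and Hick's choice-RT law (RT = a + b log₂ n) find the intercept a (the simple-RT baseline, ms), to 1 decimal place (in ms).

b = (RT₂ − RT₁)/(log₂ n₂ − log₂ n₁) = (785 − 592)/(4.3219 − 2.5850) = 111.113 ms/bit.
Intercept: a = 592 − 111.113·log₂(6) = 304.776 ms.

304.8 ms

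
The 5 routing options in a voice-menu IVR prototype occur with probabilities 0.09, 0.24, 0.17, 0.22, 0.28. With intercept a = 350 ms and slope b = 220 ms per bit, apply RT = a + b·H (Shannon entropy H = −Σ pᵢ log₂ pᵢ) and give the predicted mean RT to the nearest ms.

Entropy contributions −pᵢ log₂ pᵢ: 0.3127, 0.4941, 0.4346, 0.4806, 0.5142; sum H = 2.2362 bits.
RT = a + bH = 350 + 220·2.2362 = 841.96 ms.

842 ms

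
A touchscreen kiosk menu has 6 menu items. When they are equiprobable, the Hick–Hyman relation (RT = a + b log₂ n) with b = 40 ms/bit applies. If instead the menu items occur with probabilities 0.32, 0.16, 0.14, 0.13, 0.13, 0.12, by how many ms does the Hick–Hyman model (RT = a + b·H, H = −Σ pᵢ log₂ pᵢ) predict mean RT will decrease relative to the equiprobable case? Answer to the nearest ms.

The RT saving is b·ΔH. Equiprobable H₀ = log₂(6) = 2.5850 bits; with the given probabilities H = 2.4785 bits.
b·(H₀ − H) = 40 × (2.5850 − 2.4785) = 4.26 ms.

4 ms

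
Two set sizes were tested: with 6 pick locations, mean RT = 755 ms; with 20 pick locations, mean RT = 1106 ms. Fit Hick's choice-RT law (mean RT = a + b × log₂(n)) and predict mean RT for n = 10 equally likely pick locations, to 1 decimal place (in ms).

Solve the two-equation system in a and b:
  b = (1106 − 755) / (log₂ 20 − log₂ 6) = 351 / (4.3219 − 2.5850) = 202.077 ms/bit
  a = 755 − 202.077 × 2.5850 = 232.640 ms
Then RT(10) = 232.640 + 202.077 × log₂ 10 = 232.640 + 202.077 × 3.3219 ≈ 903.923 ms.

903.9 ms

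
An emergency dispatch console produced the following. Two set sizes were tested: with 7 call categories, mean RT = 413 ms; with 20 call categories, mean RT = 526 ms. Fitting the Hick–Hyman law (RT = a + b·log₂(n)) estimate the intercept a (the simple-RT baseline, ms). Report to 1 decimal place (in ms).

203.5 ms

The slope on a log₂ axis is (526 − 413) / (4.3219 − 2.8074) = 74.608 ms/bit.
Intercept: a = 413 − 74.608·log₂(7) = 203.548 ms.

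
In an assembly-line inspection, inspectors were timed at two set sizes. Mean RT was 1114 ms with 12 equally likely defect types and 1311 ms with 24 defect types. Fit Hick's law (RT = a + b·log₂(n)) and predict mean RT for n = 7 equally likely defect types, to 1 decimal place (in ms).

RT is linear in log₂ n, so two points fix the line:
  b = (1311 − 1114) / (log₂ 24 − log₂ 12) = 197 / (4.5850 − 3.5850) = 197.000 ms/bit
  a = 1114 − 197.000 × 3.5850 = 407.762 ms
Then RT(7) = 407.762 + 197.000 × log₂ 7 = 407.762 + 197.000 × 2.8074 ≈ 960.811 ms.

960.8 ms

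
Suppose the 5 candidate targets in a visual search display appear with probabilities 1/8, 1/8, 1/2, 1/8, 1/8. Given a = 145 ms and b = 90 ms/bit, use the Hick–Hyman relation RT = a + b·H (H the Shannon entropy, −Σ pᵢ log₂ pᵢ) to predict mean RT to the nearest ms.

H = −Σ pᵢ log₂ pᵢ = 0.125·3 + 0.125·3 + 0.5·1 + 0.125·3 + 0.125·3 = 2.000 bits.
RT = 145 + 90 × 2.000 = 325.00 ms.

325 ms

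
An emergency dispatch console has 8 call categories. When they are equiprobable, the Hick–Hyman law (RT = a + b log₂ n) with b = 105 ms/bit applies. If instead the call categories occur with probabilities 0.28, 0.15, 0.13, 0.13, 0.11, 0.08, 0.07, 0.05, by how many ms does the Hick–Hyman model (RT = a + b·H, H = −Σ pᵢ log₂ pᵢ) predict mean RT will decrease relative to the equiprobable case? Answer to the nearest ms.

19 ms

Equiprobable entropy H₀ = log₂ 8 = 3.0000 bits.
Skewed entropy H = −Σ pᵢ log₂ pᵢ = 2.8165 bits.
ΔRT = b·(H₀ − H) = 105 × 0.1835 = 19.27 ms.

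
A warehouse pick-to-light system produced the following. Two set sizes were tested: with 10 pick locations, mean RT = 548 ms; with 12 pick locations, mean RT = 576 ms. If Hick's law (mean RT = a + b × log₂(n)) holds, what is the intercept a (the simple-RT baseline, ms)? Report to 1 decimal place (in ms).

b = (RT₂ − RT₁)/(log₂ n₂ − log₂ n₁) = (576 − 548)/(3.5850 − 3.3219) = 106.450 ms/bit.
a = RT₁ − b·log₂ n₁ = 548 − 106.450 × 3.3219 = 194.381 ms.

194.4 ms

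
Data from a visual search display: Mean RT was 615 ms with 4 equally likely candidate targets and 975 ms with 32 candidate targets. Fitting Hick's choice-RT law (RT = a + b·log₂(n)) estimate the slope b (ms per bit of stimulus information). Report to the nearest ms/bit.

The slope on a log₂ axis is (975 − 615) / (5 − 2) = 120 ms/bit.

120 ms/bit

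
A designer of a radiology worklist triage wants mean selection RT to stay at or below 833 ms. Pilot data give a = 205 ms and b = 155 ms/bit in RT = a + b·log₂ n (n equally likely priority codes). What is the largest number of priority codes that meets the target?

16

Information budget: (833 − 205)/155 = 4.0516 bits, so n ≤ 2^4.0516 = 16.583 → at most 16.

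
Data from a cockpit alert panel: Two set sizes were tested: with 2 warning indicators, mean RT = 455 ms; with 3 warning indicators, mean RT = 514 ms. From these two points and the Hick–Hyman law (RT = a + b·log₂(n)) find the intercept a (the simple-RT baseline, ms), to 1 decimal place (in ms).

354.1 ms

Slope: b = (514 − 455) / (log₂ 3 − log₂ 2) = 59/0.5850 = 100.861 ms/bit.
Intercept: a = 455 − 100.861·log₂(2) = 354.139 ms.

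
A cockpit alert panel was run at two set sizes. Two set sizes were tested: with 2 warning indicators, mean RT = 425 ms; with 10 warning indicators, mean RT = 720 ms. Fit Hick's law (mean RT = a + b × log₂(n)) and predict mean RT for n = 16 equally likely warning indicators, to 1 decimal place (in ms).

806.1 ms

RT is linear in log₂ n, so two points fix the line:
  b = (720 − 425) / (log₂ 10 − log₂ 2) = 295 / (3.3219 − 1) = 127.050 ms/bit
  a = 425 − 127.050 × 1 = 297.950 ms
Then RT(16) = 297.950 + 127.050 × log₂ 16 = 297.950 + 127.050 × 4 ≈ 806.149 ms.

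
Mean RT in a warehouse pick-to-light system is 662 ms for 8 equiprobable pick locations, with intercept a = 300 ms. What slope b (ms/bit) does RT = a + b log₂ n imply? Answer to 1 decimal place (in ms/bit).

120.7 ms/bit

8 alternatives carry log₂ 8 = 3 bits; the choice cost is 662 − 300 = 362 ms, so b = 362/3 = 120.667 ms/bit.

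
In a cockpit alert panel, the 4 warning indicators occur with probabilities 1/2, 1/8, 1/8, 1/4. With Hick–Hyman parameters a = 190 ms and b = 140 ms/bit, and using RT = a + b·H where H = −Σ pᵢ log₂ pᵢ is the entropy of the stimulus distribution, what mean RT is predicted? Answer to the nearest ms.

435 ms

Each term −pᵢ log₂ pᵢ: 0.5·1 + 0.125·3 + 0.125·3 + 0.25·2; summed, H = 1.750 bits.
Mean RT = a + bH = 190 + 140·1.750 = 435.00 ms.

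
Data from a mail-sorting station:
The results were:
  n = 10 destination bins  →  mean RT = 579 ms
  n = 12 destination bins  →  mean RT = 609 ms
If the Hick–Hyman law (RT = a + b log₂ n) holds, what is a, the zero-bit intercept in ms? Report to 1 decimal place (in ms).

Slope: b = (609 − 579) / (log₂ 12 − log₂ 10) = 30/0.2630 = 114.054 ms/bit.
Intercept: a = 579 − 114.054·log₂(10) = 200.122 ms.

200.1 ms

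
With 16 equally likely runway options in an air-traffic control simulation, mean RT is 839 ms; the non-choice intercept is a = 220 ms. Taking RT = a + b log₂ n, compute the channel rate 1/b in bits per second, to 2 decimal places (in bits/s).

6.46 bits/s

Choice component = 839 − 220 = 619 ms over log₂(16) = 4 bits.
b = 619 / 4 = 154.750 ms/bit, so 1/b = 6.462 bits/s.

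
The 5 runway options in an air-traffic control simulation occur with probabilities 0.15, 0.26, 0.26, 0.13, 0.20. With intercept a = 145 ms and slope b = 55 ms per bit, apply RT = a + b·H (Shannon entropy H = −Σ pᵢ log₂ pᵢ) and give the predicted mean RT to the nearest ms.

270 ms

H = 0.15·log₂(1/0.15) + 0.26·log₂(1/0.26) + 0.26·log₂(1/0.26) + 0.13·log₂(1/0.13) + 0.20·log₂(1/0.20) = 2.2682 bits.
RT = 145 + 55 × 2.2682 = 269.75 ms.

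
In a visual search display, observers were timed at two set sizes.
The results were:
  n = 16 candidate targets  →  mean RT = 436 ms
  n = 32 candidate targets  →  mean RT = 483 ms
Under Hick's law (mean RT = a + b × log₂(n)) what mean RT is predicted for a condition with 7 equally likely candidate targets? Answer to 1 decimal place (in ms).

Solve the two-equation system in a and b:
  b = (483 − 436) / (log₂ 32 − log₂ 16) = 47 / (5 − 4) = 47.000 ms/bit
  a = 436 − 47.000 × 4 = 248.000 ms
Then RT(7) = 248.000 + 47.000 × log₂ 7 = 248.000 + 47.000 × 2.8074 ≈ 379.946 ms.

379.9 ms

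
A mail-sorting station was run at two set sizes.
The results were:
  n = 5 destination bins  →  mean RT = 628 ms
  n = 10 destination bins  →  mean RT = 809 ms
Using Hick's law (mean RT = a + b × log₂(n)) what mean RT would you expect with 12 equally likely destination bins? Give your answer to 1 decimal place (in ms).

Fit slope and intercept:
  b = (809 − 628) / (log₂ 10 − log₂ 5) = 181 / (3.3219 − 2.3219) = 181.000 ms/bit
  a = 628 − 181.000 × 2.3219 = 207.731 ms
Then RT(12) = 207.731 + 181.000 × log₂ 12 = 207.731 + 181.000 × 3.5850 ≈ 856.609 ms.

856.6 ms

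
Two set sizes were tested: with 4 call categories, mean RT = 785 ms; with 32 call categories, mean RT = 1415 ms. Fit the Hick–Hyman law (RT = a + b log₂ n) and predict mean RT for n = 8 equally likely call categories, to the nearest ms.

995 ms

Solve the two-equation system in a and b:
  b = (1415 − 785) / (log₂ 32 − log₂ 4) = 630 / (5 − 2) = 210 ms/bit
  a = 785 − 210 × 2 = 365 ms
Then RT(8) = 365 + 210 × log₂ 8 = 365 + 210 × 3 ≈ 995.000 ms.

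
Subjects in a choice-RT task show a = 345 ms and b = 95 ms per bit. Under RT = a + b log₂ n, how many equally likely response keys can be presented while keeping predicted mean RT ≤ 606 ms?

Set 345 + 95·log₂ n ≤ 606 → log₂ n ≤ (606 − 345)/95 = 2.7474.
So n ≤ 2^2.7474 = 6.715; the largest integer n is 6.

6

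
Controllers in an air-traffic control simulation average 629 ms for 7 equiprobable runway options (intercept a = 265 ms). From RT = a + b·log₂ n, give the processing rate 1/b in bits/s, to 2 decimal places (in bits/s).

7.71 bits/s

b = (629 − 265)/log₂ 7 = 364/2.8074 = 129.659 ms per bit = 0.12966 s/bit; the reciprocal is 7.713 bits/s.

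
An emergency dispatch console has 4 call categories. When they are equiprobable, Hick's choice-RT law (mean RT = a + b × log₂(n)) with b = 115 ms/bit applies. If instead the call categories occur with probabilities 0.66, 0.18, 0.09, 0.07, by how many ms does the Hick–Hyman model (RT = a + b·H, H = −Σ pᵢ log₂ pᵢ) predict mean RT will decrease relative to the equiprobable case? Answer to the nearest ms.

The RT saving is b·ΔH. Equiprobable H₀ = log₂(4) = 2.0000 bits; with the given probabilities H = 1.4222 bits.
b·(H₀ − H) = 115 × (2.0000 − 1.4222) = 66.45 ms.

66 ms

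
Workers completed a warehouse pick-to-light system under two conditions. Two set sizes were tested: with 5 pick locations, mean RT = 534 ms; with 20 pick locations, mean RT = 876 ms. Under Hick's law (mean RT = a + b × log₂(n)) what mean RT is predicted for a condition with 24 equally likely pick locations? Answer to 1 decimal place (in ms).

921.0 ms

RT is linear in log₂ n, so two points fix the line:
  b = (876 − 534) / (log₂ 20 − log₂ 5) = 342 / (4.3219 − 2.3219) = 171.000 ms/bit
  a = 534 − 171.000 × 2.3219 = 136.950 ms
Then RT(24) = 136.950 + 171.000 × log₂ 24 = 136.950 + 171.000 × 4.5850 ≈ 920.979 ms.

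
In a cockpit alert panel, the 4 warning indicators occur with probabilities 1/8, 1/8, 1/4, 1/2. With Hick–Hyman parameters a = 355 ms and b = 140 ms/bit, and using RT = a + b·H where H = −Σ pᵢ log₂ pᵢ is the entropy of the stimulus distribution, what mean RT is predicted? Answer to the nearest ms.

600 ms

Each term −pᵢ log₂ pᵢ: 0.125·3 + 0.125·3 + 0.25·2 + 0.5·1; summed, H = 1.750 bits.
Mean RT = a + bH = 355 + 140·1.750 = 600.00 ms.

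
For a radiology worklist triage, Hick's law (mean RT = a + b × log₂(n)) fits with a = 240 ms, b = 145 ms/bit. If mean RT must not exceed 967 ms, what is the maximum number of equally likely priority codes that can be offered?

145·log₂ n ≤ 967 − 240 = 727, giving log₂ n ≤ 5.0138 and n ≤ 32.307. The largest whole number is 32.

32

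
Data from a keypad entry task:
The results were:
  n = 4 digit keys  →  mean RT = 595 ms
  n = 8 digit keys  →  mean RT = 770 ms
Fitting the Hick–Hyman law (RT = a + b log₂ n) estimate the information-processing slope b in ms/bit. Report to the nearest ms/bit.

Slope: b = (770 − 595) / (log₂ 8 − log₂ 4) = 175/1.0000 = 175 ms/bit.

175 ms/bit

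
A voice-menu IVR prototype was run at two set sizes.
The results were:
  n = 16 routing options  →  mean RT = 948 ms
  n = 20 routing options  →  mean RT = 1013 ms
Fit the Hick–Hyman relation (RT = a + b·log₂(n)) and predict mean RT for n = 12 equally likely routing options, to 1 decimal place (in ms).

RT is linear in log₂ n, so two points fix the line:
  b = (1013 − 948) / (log₂ 20 − log₂ 16) = 65 / (4.3219 − 4) = 201.908 ms/bit
  a = 948 − 201.908 × 4 = 140.366 ms
Then RT(12) = 140.366 + 201.908 × log₂ 12 = 140.366 + 201.908 × 3.5850 ≈ 864.200 ms.

864.2 ms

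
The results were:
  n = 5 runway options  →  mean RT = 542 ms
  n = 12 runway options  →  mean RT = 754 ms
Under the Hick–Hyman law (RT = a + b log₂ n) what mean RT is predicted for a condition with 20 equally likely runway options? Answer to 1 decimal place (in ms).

877.7 ms

Solve the two-equation system in a and b:
  b = (754 − 542) / (log₂ 12 − log₂ 5) = 212 / (3.5850 − 2.3219) = 167.850 ms/bit
  a = 542 − 167.850 × 2.3219 = 152.265 ms
Then RT(20) = 152.265 + 167.850 × log₂ 20 = 152.265 + 167.850 × 4.3219 ≈ 877.699 ms.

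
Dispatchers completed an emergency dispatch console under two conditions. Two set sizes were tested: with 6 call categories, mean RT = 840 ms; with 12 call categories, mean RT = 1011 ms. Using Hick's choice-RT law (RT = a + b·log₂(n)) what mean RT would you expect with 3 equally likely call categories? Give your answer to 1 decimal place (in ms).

669.0 ms

RT is linear in log₂ n, so two points fix the line:
  b = (1011 − 840) / (log₂ 12 − log₂ 6) = 171 / (3.5850 − 2.5850) = 171.000 ms/bit
  a = 840 − 171.000 × 2.5850 = 397.971 ms
Then RT(3) = 397.971 + 171.000 × log₂ 3 = 397.971 + 171.000 × 1.5850 ≈ 669.000 ms.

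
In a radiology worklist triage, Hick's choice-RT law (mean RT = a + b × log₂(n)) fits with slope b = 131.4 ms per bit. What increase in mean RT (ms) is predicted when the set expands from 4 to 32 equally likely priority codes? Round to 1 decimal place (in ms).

394.2 ms

ΔRT = (a + b log₂ n₂) − (a + b log₂ n₁) = b·(log₂ n₂ − log₂ n₁).
log₂(32) − log₂(4) = log₂(32/4) = log₂(8) = 3.
ΔRT = 131.4 × 3.0000 = 394.200 ms.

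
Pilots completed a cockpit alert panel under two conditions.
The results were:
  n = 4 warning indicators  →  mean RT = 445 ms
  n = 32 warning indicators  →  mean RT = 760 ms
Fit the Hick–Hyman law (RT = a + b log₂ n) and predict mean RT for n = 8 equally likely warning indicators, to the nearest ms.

RT is linear in log₂ n, so two points fix the line:
  b = (760 − 445) / (log₂ 32 − log₂ 4) = 315 / (5 − 2) = 105 ms/bit
  a = 445 − 105 × 2 = 235 ms
Then RT(8) = 235 + 105 × log₂ 8 = 235 + 105 × 3 ≈ 550.000 ms.

550 ms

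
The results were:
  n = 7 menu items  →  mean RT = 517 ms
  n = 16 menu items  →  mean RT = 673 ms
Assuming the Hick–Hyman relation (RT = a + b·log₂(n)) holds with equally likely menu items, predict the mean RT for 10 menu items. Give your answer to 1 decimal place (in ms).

584.3 ms

Solve the two-equation system in a and b:
  b = (673 − 517) / (log₂ 16 − log₂ 7) = 156 / (4 − 2.8074) = 130.802 ms/bit
  a = 517 − 130.802 × 2.8074 = 149.793 ms
Then RT(10) = 149.793 + 130.802 × log₂ 10 = 149.793 + 130.802 × 3.3219 ≈ 584.307 ms.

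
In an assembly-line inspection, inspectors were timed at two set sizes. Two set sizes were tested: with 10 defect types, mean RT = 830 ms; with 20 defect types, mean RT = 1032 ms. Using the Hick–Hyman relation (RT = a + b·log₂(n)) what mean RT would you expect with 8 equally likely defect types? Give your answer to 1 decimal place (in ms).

With log₂ n on the abscissa the relation is linear; from the two conditions:
  b = (1032 − 830) / (log₂ 20 − log₂ 10) = 202 / (4.3219 − 3.3219) = 202.000 ms/bit
  a = 830 − 202.000 × 3.3219 = 158.971 ms
Then RT(8) = 158.971 + 202.000 × log₂ 8 = 158.971 + 202.000 × 3 ≈ 764.971 ms.

765.0 ms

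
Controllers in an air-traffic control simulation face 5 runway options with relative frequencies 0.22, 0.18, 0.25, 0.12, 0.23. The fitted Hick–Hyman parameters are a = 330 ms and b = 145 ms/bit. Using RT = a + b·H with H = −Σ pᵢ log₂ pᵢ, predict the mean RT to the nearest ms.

661 ms

H = 0.22·log₂(1/0.22) + 0.18·log₂(1/0.18) + 0.25·log₂(1/0.25) + 0.12·log₂(1/0.12) + 0.23·log₂(1/0.23) = 2.2806 bits.
RT = 330 + 145 × 2.2806 = 660.69 ms.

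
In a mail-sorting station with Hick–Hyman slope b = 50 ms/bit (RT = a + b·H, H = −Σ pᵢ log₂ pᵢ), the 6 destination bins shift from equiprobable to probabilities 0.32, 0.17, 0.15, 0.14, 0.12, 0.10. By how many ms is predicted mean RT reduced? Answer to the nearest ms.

The RT saving is b·ΔH. Equiprobable H₀ = log₂(6) = 2.5850 bits; with the given probabilities H = 2.4675 bits.
b·(H₀ − H) = 50 × (2.5850 − 2.4675) = 5.87 ms.

6 ms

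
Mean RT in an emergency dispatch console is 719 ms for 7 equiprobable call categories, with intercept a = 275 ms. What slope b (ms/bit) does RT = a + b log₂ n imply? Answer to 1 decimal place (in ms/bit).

158.2 ms/bit

7 alternatives carry log₂ 7 = 2.8074 bits; the choice cost is 719 − 275 = 444 ms, so b = 444/2.8074 = 158.156 ms/bit.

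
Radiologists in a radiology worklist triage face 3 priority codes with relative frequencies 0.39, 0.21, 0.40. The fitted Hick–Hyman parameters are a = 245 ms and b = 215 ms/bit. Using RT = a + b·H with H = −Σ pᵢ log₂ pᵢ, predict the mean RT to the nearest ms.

574 ms

Entropy contributions −pᵢ log₂ pᵢ: 0.5298, 0.4728, 0.5288; sum H = 1.5314 bits.
RT = a + bH = 245 + 215·1.5314 = 574.25 ms.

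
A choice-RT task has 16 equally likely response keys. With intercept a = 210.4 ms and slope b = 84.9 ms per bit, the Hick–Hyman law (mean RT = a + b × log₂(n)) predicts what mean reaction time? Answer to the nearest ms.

log₂(16) = 4 bits, so RT = 210.4 + 84.9 × 4 ≈ 550.000 ms.

550 ms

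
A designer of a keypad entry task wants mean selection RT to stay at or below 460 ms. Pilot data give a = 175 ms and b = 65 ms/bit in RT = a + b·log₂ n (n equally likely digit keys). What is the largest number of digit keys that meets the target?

20

65·log₂ n ≤ 460 − 175 = 285, giving log₂ n ≤ 4.3846 and n ≤ 20.888. The largest whole number is 20.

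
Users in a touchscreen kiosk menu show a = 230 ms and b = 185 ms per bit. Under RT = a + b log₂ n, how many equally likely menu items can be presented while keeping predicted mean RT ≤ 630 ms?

Information budget: (630 − 230)/185 = 2.1622 bits, so n ≤ 2^2.1622 = 4.476 → at most 4.

4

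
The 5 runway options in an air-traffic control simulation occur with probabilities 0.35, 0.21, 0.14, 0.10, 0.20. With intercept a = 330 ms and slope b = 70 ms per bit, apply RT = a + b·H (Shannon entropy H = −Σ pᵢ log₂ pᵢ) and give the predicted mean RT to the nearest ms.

484 ms

H = 0.35·log₂(1/0.35) + 0.21·log₂(1/0.21) + 0.14·log₂(1/0.14) + 0.10·log₂(1/0.10) + 0.20·log₂(1/0.20) = 2.1966 bits.
RT = 330 + 70 × 2.1966 = 483.76 ms.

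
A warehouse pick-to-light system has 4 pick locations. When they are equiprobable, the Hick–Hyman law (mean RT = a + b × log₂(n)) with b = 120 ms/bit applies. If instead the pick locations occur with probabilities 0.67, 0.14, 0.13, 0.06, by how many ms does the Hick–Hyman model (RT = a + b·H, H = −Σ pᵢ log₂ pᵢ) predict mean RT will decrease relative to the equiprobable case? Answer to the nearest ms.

71 ms

The RT saving is b·ΔH. Equiprobable H₀ = log₂(4) = 2.0000 bits; with the given probabilities H = 1.4104 bits.
b·(H₀ − H) = 120 × (2.0000 − 1.4104) = 70.75 ms.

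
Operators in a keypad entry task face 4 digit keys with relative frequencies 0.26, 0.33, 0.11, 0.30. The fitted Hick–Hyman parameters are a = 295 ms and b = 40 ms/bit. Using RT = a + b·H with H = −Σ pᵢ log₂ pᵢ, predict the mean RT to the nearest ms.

371 ms

H = 0.26·log₂(1/0.26) + 0.33·log₂(1/0.33) + 0.11·log₂(1/0.11) + 0.30·log₂(1/0.30) = 1.9045 bits.
RT = 295 + 40 × 1.9045 = 371.18 ms.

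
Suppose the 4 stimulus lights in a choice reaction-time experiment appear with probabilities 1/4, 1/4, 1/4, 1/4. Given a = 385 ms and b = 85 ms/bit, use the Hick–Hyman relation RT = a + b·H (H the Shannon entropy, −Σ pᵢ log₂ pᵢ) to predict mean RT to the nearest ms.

Each term −pᵢ log₂ pᵢ: 0.25·2 + 0.25·2 + 0.25·2 + 0.25·2; summed, H = 2.000 bits.
Mean RT = a + bH = 385 + 85·2.000 = 555.00 ms.

555 ms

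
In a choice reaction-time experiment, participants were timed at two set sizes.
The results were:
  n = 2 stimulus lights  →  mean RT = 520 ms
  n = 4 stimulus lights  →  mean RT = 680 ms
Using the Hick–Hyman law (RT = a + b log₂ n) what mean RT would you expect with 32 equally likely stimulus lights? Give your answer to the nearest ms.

Fit slope and intercept:
  b = (680 − 520) / (log₂ 4 − log₂ 2) = 160 / (2 − 1) = 160 ms/bit
  a = 520 − 160 × 1 = 360 ms
Then RT(32) = 360 + 160 × log₂ 32 = 360 + 160 × 5 ≈ 1160.000 ms.

1160 ms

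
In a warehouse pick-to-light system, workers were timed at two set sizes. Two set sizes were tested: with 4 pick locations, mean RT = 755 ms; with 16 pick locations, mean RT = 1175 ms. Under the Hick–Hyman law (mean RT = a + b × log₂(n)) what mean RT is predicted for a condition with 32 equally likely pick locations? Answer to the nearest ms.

1385 ms

Solve the two-equation system in a and b:
  b = (1175 − 755) / (log₂ 16 − log₂ 4) = 420 / (4 − 2) = 210 ms/bit
  a = 755 − 210 × 2 = 335 ms
Then RT(32) = 335 + 210 × log₂ 32 = 335 + 210 × 5 ≈ 1385.000 ms.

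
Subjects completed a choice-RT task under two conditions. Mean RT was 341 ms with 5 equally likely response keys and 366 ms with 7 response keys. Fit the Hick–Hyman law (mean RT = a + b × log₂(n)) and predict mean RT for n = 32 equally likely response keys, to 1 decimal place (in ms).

Solve the two-equation system in a and b:
  b = (366 − 341) / (log₂ 7 − log₂ 5) = 25 / (2.8074 − 2.3219) = 51.501 ms/bit
  a = 341 − 51.501 × 2.3219 = 221.418 ms
Then RT(32) = 221.418 + 51.501 × log₂ 32 = 221.418 + 51.501 × 5 ≈ 478.924 ms.

478.9 ms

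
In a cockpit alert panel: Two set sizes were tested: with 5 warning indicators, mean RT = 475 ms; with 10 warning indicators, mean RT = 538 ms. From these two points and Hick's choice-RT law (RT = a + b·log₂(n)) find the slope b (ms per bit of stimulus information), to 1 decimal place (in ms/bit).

The slope on a log₂ axis is (538 − 475) / (3.3219 − 2.3219) = 63.000 ms/bit.

63.0 ms/bit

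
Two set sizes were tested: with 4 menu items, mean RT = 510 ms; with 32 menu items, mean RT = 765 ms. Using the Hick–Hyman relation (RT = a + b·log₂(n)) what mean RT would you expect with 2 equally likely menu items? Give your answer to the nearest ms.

RT is linear in log₂ n, so two points fix the line:
  b = (765 − 510) / (log₂ 32 − log₂ 4) = 255 / (5 − 2) = 85 ms/bit
  a = 510 − 85 × 2 = 340 ms
Then RT(2) = 340 + 85 × log₂ 2 = 340 + 85 × 1 ≈ 425.000 ms.

425 ms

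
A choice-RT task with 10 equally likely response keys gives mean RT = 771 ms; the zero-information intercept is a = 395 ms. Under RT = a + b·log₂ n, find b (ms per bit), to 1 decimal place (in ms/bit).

113.2 ms/bit

10 alternatives carry log₂ 10 = 3.3219 bits; the choice cost is 771 − 395 = 376 ms, so b = 376/3.3219 = 113.187 ms/bit.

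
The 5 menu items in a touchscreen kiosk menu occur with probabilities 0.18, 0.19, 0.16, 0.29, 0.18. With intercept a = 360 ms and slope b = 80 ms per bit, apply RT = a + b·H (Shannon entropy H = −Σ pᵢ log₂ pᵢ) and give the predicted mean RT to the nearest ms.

H = 0.18·log₂(1/0.18) + 0.19·log₂(1/0.19) + 0.16·log₂(1/0.16) + 0.29·log₂(1/0.29) + 0.18·log₂(1/0.18) = 2.2868 bits.
RT = 360 + 80 × 2.2868 = 542.94 ms.

543 ms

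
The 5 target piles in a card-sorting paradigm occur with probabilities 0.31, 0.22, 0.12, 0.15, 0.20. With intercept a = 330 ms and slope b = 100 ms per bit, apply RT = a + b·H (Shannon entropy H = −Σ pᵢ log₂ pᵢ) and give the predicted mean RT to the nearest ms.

555 ms

Entropy contributions −pᵢ log₂ pᵢ: 0.5238, 0.4806, 0.3671, 0.4105, 0.4644; sum H = 2.2464 bits.
RT = a + bH = 330 + 100·2.2464 = 554.64 ms.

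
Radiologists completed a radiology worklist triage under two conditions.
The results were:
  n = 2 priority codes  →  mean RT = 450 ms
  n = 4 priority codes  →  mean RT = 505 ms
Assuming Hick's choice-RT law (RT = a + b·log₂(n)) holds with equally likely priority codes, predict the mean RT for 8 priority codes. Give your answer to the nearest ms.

Fit slope and intercept:
  b = (505 − 450) / (log₂ 4 − log₂ 2) = 55 / (2 − 1) = 55 ms/bit
  a = 450 − 55 × 1 = 395 ms
Then RT(8) = 395 + 55 × log₂ 8 = 395 + 55 × 3 ≈ 560.000 ms.

560 ms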